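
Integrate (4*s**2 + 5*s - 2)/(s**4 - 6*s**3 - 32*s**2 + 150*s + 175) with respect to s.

229*log(s - 7)/192 - 41*log(s - 5)/40 - log(s + 1)/64 - 73*log(s + 5)/480 + C

Factor the denominator: (s - 7)*(s - 5)*(s + 1)*(s + 5).
Partial-fraction decomposition: -73/(480*(s + 5)) - 1/(64*(s + 1)) - 41/(40*(s - 5)) + 229/(192*(s - 7)).
Integrate each term: A/(s−a) contributes A·log|s−a|.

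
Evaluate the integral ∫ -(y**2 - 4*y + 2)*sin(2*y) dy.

Use integration by parts with u = y**2 - 4*y + 2, dv = -sin(2*y) dy, so v = cos(2*y)/2.
Apply parts 2 times (tabular method): alternate signs, differentiate u down to 0, integrate dv up.

y**2*cos(2*y)/2 - y*sin(2*y)/2 - 2*y*cos(2*y) + sin(2*y) + 3*cos(2*y)/4 + C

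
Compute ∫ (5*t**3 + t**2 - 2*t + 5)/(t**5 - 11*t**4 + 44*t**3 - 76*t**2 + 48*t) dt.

Factor the denominator: t*(t - 4)*(t - 3)*(t - 2)**2.
Partial-fraction decomposition: 107/(4*(t - 2)) + 45/(4*(t - 2)**2) - 143/(3*(t - 3)) + 333/(16*(t - 4)) + 5/(48*t).
Integrate each term; A/(t−a) gives A·log|t−a|; A/(t−a)² gives −A/(t−a).

5*log(t)/48 + 333*log(t - 4)/16 - 143*log(t - 3)/3 + 107*log(t - 2)/4 - 45/(4*t - 8) + C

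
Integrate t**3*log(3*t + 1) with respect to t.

t**4*log(3*t + 1)/4 - t**4/16 + t**3/36 - t**2/72 + t/108 - log(3*t + 1)/324 + C

Use integration by parts with u = log(3*t + 1), dv = t**3 dt.
Then du = 3/(3*t + 1) dt and v = t**4/4.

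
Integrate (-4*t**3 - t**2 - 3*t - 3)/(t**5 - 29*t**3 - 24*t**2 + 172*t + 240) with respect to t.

-181*log(t - 5)/294 + 129*log(t - 3)/350 - 3631*log(t + 2)/4900 + 83*log(t + 4)/84 - 31/(70*t + 140) + C

Factor the denominator: (t - 5)*(t - 3)*(t + 2)**2*(t + 4).
Partial-fraction decomposition: 83/(84*(t + 4)) - 3631/(4900*(t + 2)) + 31/(70*(t + 2)**2) + 129/(350*(t - 3)) - 181/(294*(t - 5)).
Integrate each term; A/(t−a) gives A·log|t−a|; A/(t−a)² gives −A/(t−a).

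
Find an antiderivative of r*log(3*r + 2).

r**2*log(3*r + 2)/2 - r**2/4 + r/3 - 2*log(3*r + 2)/9 + C

Use integration by parts with u = log(3*r + 2), dv = r dr.
Then du = 3/(3*r + 2) dr and v = r**2/2.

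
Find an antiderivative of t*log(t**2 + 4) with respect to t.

Let u = t**2 + 4, so du = (2*t) dt.
The integral becomes (1/2)·∫ log(u) du; integrate by parts with u′=log(u), dv′=du.

t**2*log(t**2 + 4)/2 - t**2/2 + 2*log(t**2 + 4) + C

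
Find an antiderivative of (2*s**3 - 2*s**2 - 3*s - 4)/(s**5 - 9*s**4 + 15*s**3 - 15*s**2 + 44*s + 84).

563*log(s - 7)/1696 - 23*log(s - 3)/208 - log(s + 1)/32 - 131*log(s**2 + 4)/1378 - 8*atan(s/2)/689 + C

Factor the denominator: (s - 7)*(s - 3)*(s + 1)*(s**2 + 4).
Partial-fraction decomposition: -(131*s + 16)/(689*(s**2 + 4)) - 1/(32*(s + 1)) - 23/(208*(s - 3)) + 563/(1696*(s - 7)).
Integrate each term; A/(s−a) gives A·log|s−a|; the (Bs+D)/(s²+p²) term gives a log and an atan.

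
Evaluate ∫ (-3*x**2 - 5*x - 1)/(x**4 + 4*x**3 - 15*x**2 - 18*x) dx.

log(x)/18 - 43*log(x - 3)/108 + log(x + 1)/20 + 79*log(x + 6)/270 + C

Factor the denominator: x*(x - 3)*(x + 1)*(x + 6).
Partial-fraction decomposition: 79/(270*(x + 6)) + 1/(20*(x + 1)) - 43/(108*(x - 3)) + 1/(18*x).
Integrate each term: A/(x−a) contributes A·log|x−a|.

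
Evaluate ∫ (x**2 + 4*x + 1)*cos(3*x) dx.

Use integration by parts with u = x**2 + 4*x + 1, dv = cos(3*x) dx, so v = sin(3*x)/3.
Apply parts 2 times (tabular method): alternate signs, differentiate u down to 0, integrate dv up.

x**2*sin(3*x)/3 + 4*x*sin(3*x)/3 + 2*x*cos(3*x)/9 + 7*sin(3*x)/27 + 4*cos(3*x)/9 + C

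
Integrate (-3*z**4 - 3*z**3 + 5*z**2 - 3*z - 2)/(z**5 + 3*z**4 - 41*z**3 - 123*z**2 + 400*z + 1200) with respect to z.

-119*log(z - 5)/40 + 149*log(z - 4)/84 - 55*log(z + 3)/56 + 27*log(z + 4)/4 - 227*log(z + 5)/30 + C

Factor the denominator: (z - 5)*(z - 4)*(z + 3)*(z + 4)*(z + 5).
Partial-fraction decomposition: -227/(30*(z + 5)) + 27/(4*(z + 4)) - 55/(56*(z + 3)) + 149/(84*(z - 4)) - 119/(40*(z - 5)).
Integrate each term: A/(z−a) contributes A·log|z−a|.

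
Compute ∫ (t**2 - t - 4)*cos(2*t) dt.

Use integration by parts with u = t**2 - t - 4, dv = cos(2*t) dt, so v = sin(2*t)/2.
Apply parts 2 times (tabular method): alternate signs, differentiate u down to 0, integrate dv up.

t**2*sin(2*t)/2 - t*sin(2*t)/2 + t*cos(2*t)/2 - 9*sin(2*t)/4 - cos(2*t)/4 + C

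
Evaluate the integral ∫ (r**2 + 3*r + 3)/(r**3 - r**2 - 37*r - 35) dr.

Factor the denominator: (r - 7)*(r + 1)*(r + 5).
Partial-fraction decomposition: 13/(48*(r + 5)) - 1/(32*(r + 1)) + 73/(96*(r - 7)).
Integrate each term: A/(r−a) contributes A·log|r−a|.

73*log(r - 7)/96 - log(r + 1)/32 + 13*log(r + 5)/48 + C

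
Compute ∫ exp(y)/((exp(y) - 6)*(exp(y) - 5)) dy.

log(exp(y) - 6) - log(exp(y) - 5) + C

Let u = e^y, du = e^y dy.
The integral becomes ∫ du/((u-6)(u-5)); decompose into partial fractions.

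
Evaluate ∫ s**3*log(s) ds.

Use integration by parts with u = log(s), dv = s**3 ds.
Then du = 1/s ds and v = s**4/4.

s**4*log(s)/4 - s**4/16 + C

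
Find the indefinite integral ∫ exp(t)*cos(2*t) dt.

2*exp(t)*sin(2*t)/5 + exp(t)*cos(2*t)/5 + C

Let I denote the integral. Integrate by parts with u = cos(2*t), dv = exp(t) dt, so v = exp(t): I = exp(t)*cos(2*t) + 2·∫ exp(t)*sin(2*t) dt.
Apply parts again with u = sin(2*t), dv = exp(t) dt: ∫ exp(t)*sin(2*t) dt = exp(t)*sin(2*t) − 2·I. Substituting back brings back I: I = 2*exp(t)*sin(2*t) + exp(t)*cos(2*t) − 4·I.
Solving for I: (1 + 4)·I equals the remaining terms, so I = (1/5)·(2*exp(t)*sin(2*t) + exp(t)*cos(2*t)).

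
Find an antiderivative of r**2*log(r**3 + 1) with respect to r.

r**3*log(r**3 + 1)/3 - r**3/3 + log(r**3 + 1)/3 + C

Let u = r**3 + 1, so du = (3*r**2) dr.
The integral becomes (1/3)·∫ log(u) du; integrate by parts with u′=log(u), dv′=du.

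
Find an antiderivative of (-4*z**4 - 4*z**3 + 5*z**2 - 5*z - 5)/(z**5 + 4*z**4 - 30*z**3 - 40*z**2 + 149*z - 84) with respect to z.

-175*log(z - 4)/99 + 539*log(z - 1)/2304 + 23*log(z + 3)/64 - 7957*log(z + 7)/2816 - 13/(96*z - 96) + C

Factor the denominator: (z - 4)*(z - 1)**2*(z + 3)*(z + 7).
Partial-fraction decomposition: -7957/(2816*(z + 7)) + 23/(64*(z + 3)) + 539/(2304*(z - 1)) + 13/(96*(z - 1)**2) - 175/(99*(z - 4)).
Integrate each term; A/(z−a) gives A·log|z−a|; A/(z−a)² gives −A/(z−a).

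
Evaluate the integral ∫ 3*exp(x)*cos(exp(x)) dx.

3*sin(exp(x)) + C

Let u = exp(x), so du = (exp(x)) dx.
Rewriting, the integral becomes 3·∫ cos(u) du = 3·sin(u).
Substituting back, u = exp(x).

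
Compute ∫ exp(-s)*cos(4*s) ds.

Let I denote the integral. Integrate by parts with u = cos(4*s), dv = exp(-s) ds, so v = -exp(-s): I = -exp(-s)*cos(4*s) − 4·∫ exp(-s)*sin(4*s) ds.
Apply parts again with u = sin(4*s), dv = exp(-s) ds: ∫ exp(-s)*sin(4*s) ds = -exp(-s)*sin(4*s) + 4·I. Substituting back brings back I: I = 4*exp(-s)*sin(4*s) - exp(-s)*cos(4*s) − 16·I.
Solving for I: (1 + 16)·I equals the remaining terms, so I = (1/17)·(4*exp(-s)*sin(4*s) - exp(-s)*cos(4*s)).

4*exp(-s)*sin(4*s)/17 - exp(-s)*cos(4*s)/17 + C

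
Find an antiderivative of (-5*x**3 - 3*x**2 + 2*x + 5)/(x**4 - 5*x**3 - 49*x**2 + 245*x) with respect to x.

log(x)/49 - 1843*log(x - 7)/196 + 137*log(x - 5)/24 - 1559*log(x + 7)/1176 + C

Factor the denominator: x*(x - 7)*(x - 5)*(x + 7).
Partial-fraction decomposition: -1559/(1176*(x + 7)) + 137/(24*(x - 5)) - 1843/(196*(x - 7)) + 1/(49*x).
Integrate each term: A/(x−a) contributes A·log|x−a|.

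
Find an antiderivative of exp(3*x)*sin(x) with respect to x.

3*exp(3*x)*sin(x)/10 - exp(3*x)*cos(x)/10 + C

Let I denote the integral. Integrate by parts with u = sin(x), dv = exp(3*x) dx, so v = exp(3*x)/3: I = exp(3*x)*sin(x)/3 − (1/3)·∫ exp(3*x)*cos(x) dx.
Apply parts again with u = cos(x), dv = exp(3*x) dx: ∫ exp(3*x)*cos(x) dx = exp(3*x)*cos(x)/3 + (1/3)·I. Substituting back brings back I: I = exp(3*x)*sin(x)/3 - exp(3*x)*cos(x)/9 − (1/9)·I.
Solving for I: (1 + 1/9)·I equals the remaining terms, so I = (9/10)·(exp(3*x)*sin(x)/3 - exp(3*x)*cos(x)/9).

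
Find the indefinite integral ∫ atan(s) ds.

s*atan(s) - log(s**2 + 1)/2 + C

Use integration by parts with u = arctan(s), dv = ds.
Then du = 1/(s**2 + 1) ds.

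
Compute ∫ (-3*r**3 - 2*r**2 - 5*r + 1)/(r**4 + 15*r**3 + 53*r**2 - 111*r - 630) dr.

-113*log(r - 3)/720 - 351*log(r + 5)/16 + 607*log(r + 6)/9 - 967*log(r + 7)/20 + C

Factor the denominator: (r - 3)*(r + 5)*(r + 6)*(r + 7).
Partial-fraction decomposition: -967/(20*(r + 7)) + 607/(9*(r + 6)) - 351/(16*(r + 5)) - 113/(720*(r - 3)).
Integrate each term: A/(r−a) contributes A·log|r−a|.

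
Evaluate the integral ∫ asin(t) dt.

Use integration by parts with u = arcsin(t), dv = dt.
Then du = 1/sqrt(-t**2 + 1) dt.

t*asin(t) + sqrt(-t**2 + 1) + C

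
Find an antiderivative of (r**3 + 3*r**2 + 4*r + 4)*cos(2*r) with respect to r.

r**3*sin(2*r)/2 + 3*r**2*sin(2*r)/2 + 3*r**2*cos(2*r)/4 + 5*r*sin(2*r)/4 + 3*r*cos(2*r)/2 + 5*sin(2*r)/4 + 5*cos(2*r)/8 + C

Use integration by parts with u = r**3 + 3*r**2 + 4*r + 4, dv = cos(2*r) dr, so v = sin(2*r)/2.
Apply parts 3 times (tabular method): alternate signs, differentiate u down to 0, integrate dv up.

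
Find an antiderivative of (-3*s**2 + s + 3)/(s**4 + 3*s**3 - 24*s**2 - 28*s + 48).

Factor the denominator: (s - 4)*(s - 1)*(s + 2)*(s + 6).
Partial-fraction decomposition: 111/(280*(s + 6)) - 11/(72*(s + 2)) - 1/(63*(s - 1)) - 41/(180*(s - 4)).
Integrate each term: A/(s−a) contributes A·log|s−a|.

-41*log(s - 4)/180 - log(s - 1)/63 - 11*log(s + 2)/72 + 111*log(s + 6)/280 + C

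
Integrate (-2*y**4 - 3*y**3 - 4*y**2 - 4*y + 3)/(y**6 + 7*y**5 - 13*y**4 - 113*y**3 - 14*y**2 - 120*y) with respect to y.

Factor the denominator: y*(y - 4)*(y + 5)*(y + 6)*(y**2 + 1).
Partial-fraction decomposition: (310*y + 101)/(8177*(y**2 + 1)) + 687/(740*(y + 6)) - 476/(585*(y + 5)) - 781/(6120*(y - 4)) - 1/(40*y).
Integrate each term; A/(y−a) gives A·log|y−a|; the (By+D)/(y²+p²) term gives a log and an atan.

-log(y)/40 - 781*log(y - 4)/6120 - 476*log(y + 5)/585 + 687*log(y + 6)/740 + 155*log(y**2 + 1)/8177 + 101*atan(y)/8177 + C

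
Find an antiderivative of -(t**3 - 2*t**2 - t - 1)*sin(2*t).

t**3*cos(2*t)/2 - 3*t**2*sin(2*t)/4 - t**2*cos(2*t) + t*sin(2*t) - 5*t*cos(2*t)/4 + 5*sin(2*t)/8 + C

Use integration by parts with u = t**3 - 2*t**2 - t - 1, dv = -sin(2*t) dt, so v = cos(2*t)/2.
Apply parts 3 times (tabular method): alternate signs, differentiate u down to 0, integrate dv up.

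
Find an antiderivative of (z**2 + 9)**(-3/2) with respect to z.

Substitute z = 3·tan(θ), so dz = 3·sec(θ)^2 dθ and the radical becomes sqrt(z**2 + 9) = 3·sec(θ) by the Pythagorean identity.
Integrate the resulting trig expression in θ, then back-substitute tan(θ) = z/3, sec(θ) = sqrt(z**2 + 9)/3 (absorbing any constant into C).

z/(9*sqrt(z**2 + 9)) + C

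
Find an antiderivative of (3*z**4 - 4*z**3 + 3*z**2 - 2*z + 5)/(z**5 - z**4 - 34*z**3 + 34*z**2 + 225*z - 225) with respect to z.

Factor the denominator: (z - 5)*(z - 3)*(z - 1)*(z + 3)*(z + 5).
Partial-fraction decomposition: 493/(192*(z + 5)) - 389/(384*(z + 3)) + 5/(192*(z - 1)) - 161/(192*(z - 3)) + 289/(128*(z - 5)).
Integrate each term: A/(z−a) contributes A·log|z−a|.

289*log(z - 5)/128 - 161*log(z - 3)/192 + 5*log(z - 1)/192 - 389*log(z + 3)/384 + 493*log(z + 5)/192 + C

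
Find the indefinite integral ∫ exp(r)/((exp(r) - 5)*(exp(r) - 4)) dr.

Let u = e^r, du = e^r dr.
The integral becomes ∫ du/((u-5)(u-4)); decompose into partial fractions.

log(exp(r) - 5) - log(exp(r) - 4) + C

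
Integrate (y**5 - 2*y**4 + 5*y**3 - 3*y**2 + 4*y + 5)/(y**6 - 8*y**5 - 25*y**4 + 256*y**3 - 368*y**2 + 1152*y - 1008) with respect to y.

Factor the denominator: (y - 7)*(y - 6)*(y - 1)*(y + 6)*(y**2 + 4).
Partial-fraction decomposition: 3*(8*y + 3)/(2120*(y**2 + 4)) + 2315/(8736*(y + 6)) + 1/(105*(y - 1)) - 1237/(480*(y - 6)) + 6803/(2067*(y - 7)).
Integrate each term; A/(y−a) gives A·log|y−a|; the (By+D)/(y²+p²) term gives a log and an atan.

6803*log(y - 7)/2067 - 1237*log(y - 6)/480 + log(y - 1)/105 + 2315*log(y + 6)/8736 + 3*log(y**2 + 4)/530 + 9*atan(y/2)/4240 + C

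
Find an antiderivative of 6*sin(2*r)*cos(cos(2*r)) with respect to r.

-3*sin(cos(2*r)) + C

Let u = cos(2*r), so du = (-2*sin(2*r)) dr.
Rewriting, the integral becomes -3·∫ cos(u) du = -3·sin(u).
Substituting back, u = cos(2*r).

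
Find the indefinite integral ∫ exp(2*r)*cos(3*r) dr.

3*exp(2*r)*sin(3*r)/13 + 2*exp(2*r)*cos(3*r)/13 + C

Let I denote the integral. Integrate by parts with u = cos(3*r), dv = exp(2*r) dr, so v = exp(2*r)/2: I = exp(2*r)*cos(3*r)/2 + (3/2)·∫ exp(2*r)*sin(3*r) dr.
Apply parts again with u = sin(3*r), dv = exp(2*r) dr: ∫ exp(2*r)*sin(3*r) dr = exp(2*r)*sin(3*r)/2 − (3/2)·I. Substituting back brings back I: I = 3*exp(2*r)*sin(3*r)/4 + exp(2*r)*cos(3*r)/2 − (9/4)·I.
Solving for I: (1 + 9/4)·I equals the remaining terms, so I = (4/13)·(3*exp(2*r)*sin(3*r)/4 + exp(2*r)*cos(3*r)/2).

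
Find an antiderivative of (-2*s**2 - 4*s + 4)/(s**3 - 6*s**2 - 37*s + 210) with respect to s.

Factor the denominator: (s - 7)*(s - 5)*(s + 6).
Partial-fraction decomposition: -4/(13*(s + 6)) + 3/(s - 5) - 61/(13*(s - 7)).
Integrate each term: A/(s−a) contributes A·log|s−a|.

-61*log(s - 7)/13 + 3*log(s - 5) - 4*log(s + 6)/13 + C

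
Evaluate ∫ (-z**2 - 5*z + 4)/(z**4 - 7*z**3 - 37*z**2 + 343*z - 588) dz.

Factor the denominator: (z - 7)*(z - 4)*(z - 3)*(z + 7).
Partial-fraction decomposition: 1/(154*(z + 7)) - 1/(2*(z - 3)) + 32/(33*(z - 4)) - 10/(21*(z - 7)).
Integrate each term: A/(z−a) contributes A·log|z−a|.

-10*log(z - 7)/21 + 32*log(z - 4)/33 - log(z - 3)/2 + log(z + 7)/154 + C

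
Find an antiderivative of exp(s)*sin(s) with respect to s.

Let I denote the integral. Integrate by parts with u = sin(s), dv = exp(s) ds, so v = exp(s): I = exp(s)*sin(s) − ∫ exp(s)*cos(s) ds.
Apply parts again with u = cos(s), dv = exp(s) ds: ∫ exp(s)*cos(s) ds = exp(s)*cos(s) + I. Substituting back brings back I: I = exp(s)*sin(s) - exp(s)*cos(s) − I.
Solving for I: (1 + 1)·I equals the remaining terms, so I = (1/2)·(exp(s)*sin(s) - exp(s)*cos(s)).

exp(s)*sin(s)/2 - exp(s)*cos(s)/2 + C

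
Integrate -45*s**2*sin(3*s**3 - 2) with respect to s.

Let u = 3*s**3 - 2, so du = (9*s**2) ds.
Rewriting, the integral becomes -5·∫ sin(u) du = -5·-cos(u).
Substituting back, u = 3*s**3 - 2.

5*cos(3*s**3 - 2) + C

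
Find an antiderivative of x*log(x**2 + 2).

Let u = x**2 + 2, so du = (2*x) dx.
The integral becomes (1/2)·∫ log(u) du; integrate by parts with u′=log(u), dv′=du.

x**2*log(x**2 + 2)/2 - x**2/2 + log(x**2 + 2) + C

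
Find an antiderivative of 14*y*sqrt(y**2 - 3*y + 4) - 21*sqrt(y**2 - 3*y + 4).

Let u = y**2 - 3*y + 4, so du = (2*y - 3) dy.
Rewriting, the integral becomes 7·∫ √u du = 7·(2/3)u^(3/2).
Substituting back, u = y**2 - 3*y + 4.

14*(y**2 - 3*y + 4)**(3/2)/3 + C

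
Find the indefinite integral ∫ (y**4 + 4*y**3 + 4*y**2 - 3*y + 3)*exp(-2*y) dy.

Use integration by parts with u = y**4 + 4*y**3 + 4*y**2 - 3*y + 3, dv = exp(-2*y) dy, so v = -exp(-2*y)/2.
Apply parts 4 times (tabular method): alternate signs, differentiate u down to 0, integrate dv up.

(-y**4 - 6*y**3 - 13*y**2 - 10*y - 8)*exp(-2*y)/2 + C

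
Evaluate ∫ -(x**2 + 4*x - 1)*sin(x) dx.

x**2*cos(x) - 2*x*sin(x) + 4*x*cos(x) - 4*sin(x) - 3*cos(x) + C

Use integration by parts with u = x**2 + 4*x - 1, dv = -sin(x) dx, so v = cos(x).
Apply parts 2 times (tabular method): alternate signs, differentiate u down to 0, integrate dv up.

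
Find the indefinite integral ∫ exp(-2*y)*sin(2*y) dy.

Let I denote the integral. Integrate by parts with u = sin(2*y), dv = exp(-2*y) dy, so v = -exp(-2*y)/2: I = -exp(-2*y)*sin(2*y)/2 + ∫ exp(-2*y)*cos(2*y) dy.
Apply parts again with u = cos(2*y), dv = exp(-2*y) dy: ∫ exp(-2*y)*cos(2*y) dy = -exp(-2*y)*cos(2*y)/2 − I. Substituting back brings back I: I = -exp(-2*y)*sin(2*y)/2 - exp(-2*y)*cos(2*y)/2 − I.
Solving for I: (1 + 1)·I equals the remaining terms, so I = (1/2)·(-exp(-2*y)*sin(2*y)/2 - exp(-2*y)*cos(2*y)/2).

-exp(-2*y)*sin(2*y)/4 - exp(-2*y)*cos(2*y)/4 + C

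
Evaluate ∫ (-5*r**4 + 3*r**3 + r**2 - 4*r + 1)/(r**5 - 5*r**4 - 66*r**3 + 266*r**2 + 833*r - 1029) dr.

Factor the denominator: (r - 7)**2*(r - 1)*(r + 3)*(r + 7).
Partial-fraction decomposition: -3239/(1568*(r + 7)) + 29/(100*(r + 3)) - 1/(288*(r - 1)) - 142039/(44100*(r - 7)) - 5477/(420*(r - 7)**2).
Integrate each term; A/(r−a) gives A·log|r−a|; A/(r−a)² gives −A/(r−a).

-142039*log(r - 7)/44100 - log(r - 1)/288 + 29*log(r + 3)/100 - 3239*log(r + 7)/1568 + 5477/(420*r - 2940) + C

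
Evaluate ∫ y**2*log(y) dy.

Use integration by parts with u = log(y), dv = y**2 dy.
Then du = 1/y dy and v = y**3/3.

y**3*log(y)/3 - y**3/9 + C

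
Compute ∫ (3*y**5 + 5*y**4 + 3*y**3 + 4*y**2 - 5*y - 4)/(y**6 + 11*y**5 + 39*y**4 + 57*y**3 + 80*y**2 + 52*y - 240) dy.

log(y - 1)/100 + 179*log(y + 3)/52 - 476*log(y + 4)/25 + 542*log(y + 5)/29 - 961*log(y**2 + 4)/18850 - 3721*atan(y/2)/18850 + C

Factor the denominator: (y - 1)*(y + 3)*(y + 4)*(y + 5)*(y**2 + 4).
Partial-fraction decomposition: -(961*y + 3721)/(9425*(y**2 + 4)) + 542/(29*(y + 5)) - 476/(25*(y + 4)) + 179/(52*(y + 3)) + 1/(100*(y - 1)).
Integrate each term; A/(y−a) gives A·log|y−a|; the (By+D)/(y²+p²) term gives a log and an atan.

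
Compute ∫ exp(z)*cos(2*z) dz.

Let I denote the integral. Integrate by parts with u = cos(2*z), dv = exp(z) dz, so v = exp(z): I = exp(z)*cos(2*z) + 2·∫ exp(z)*sin(2*z) dz.
Apply parts again with u = sin(2*z), dv = exp(z) dz: ∫ exp(z)*sin(2*z) dz = exp(z)*sin(2*z) − 2·I. Substituting back brings back I: I = 2*exp(z)*sin(2*z) + exp(z)*cos(2*z) − 4·I.
Solving for I: (1 + 4)·I equals the remaining terms, so I = (1/5)·(2*exp(z)*sin(2*z) + exp(z)*cos(2*z)).

2*exp(z)*sin(2*z)/5 + exp(z)*cos(2*z)/5 + C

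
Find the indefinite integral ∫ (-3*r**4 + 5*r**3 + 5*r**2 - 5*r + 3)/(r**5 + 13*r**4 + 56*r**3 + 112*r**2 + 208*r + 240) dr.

Factor the denominator: (r + 2)*(r + 5)*(r + 6)*(r**2 + 4).
Partial-fraction decomposition: (73*r - 133)/(232*(r**2 + 4)) - 951/(32*(r + 6)) + 2347/(87*(r + 5)) - 55/(96*(r + 2)).
Integrate each term; A/(r−a) gives A·log|r−a|; the (Br+D)/(r²+p²) term gives a log and an atan.

-55*log(r + 2)/96 + 2347*log(r + 5)/87 - 951*log(r + 6)/32 + 73*log(r**2 + 4)/464 - 133*atan(r/2)/464 + C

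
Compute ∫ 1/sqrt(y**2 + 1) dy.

log(y + sqrt(y**2 + 1)) + C

Substitute y = tan(θ), so dy = sec(θ)^2 dθ and the radical becomes sqrt(y**2 + 1) = sec(θ) by the Pythagorean identity.
Integrate the resulting trig expression in θ, then back-substitute tan(θ) = y, sec(θ) = sqrt(y**2 + 1) (absorbing any constant into C).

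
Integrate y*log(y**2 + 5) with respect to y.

Let u = y**2 + 5, so du = (2*y) dy.
The integral becomes (1/2)·∫ log(u) du; integrate by parts with u′=log(u), dv′=du.

y**2*log(y**2 + 5)/2 - y**2/2 + 5*log(y**2 + 5)/2 + C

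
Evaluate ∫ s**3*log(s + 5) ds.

Use integration by parts with u = log(s + 5), dv = s**3 ds.
Then du = 1/(s + 5) ds and v = s**4/4.

s**4*log(s + 5)/4 - s**4/16 + 5*s**3/12 - 25*s**2/8 + 125*s/4 - 625*log(s + 5)/4 + C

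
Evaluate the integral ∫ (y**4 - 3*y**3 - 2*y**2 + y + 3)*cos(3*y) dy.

y**4*sin(3*y)/3 - y**3*sin(3*y) + 4*y**3*cos(3*y)/9 - 10*y**2*sin(3*y)/9 - y**2*cos(3*y) + y*sin(3*y) - 20*y*cos(3*y)/27 + 101*sin(3*y)/81 + cos(3*y)/3 + C

Use integration by parts with u = y**4 - 3*y**3 - 2*y**2 + y + 3, dv = cos(3*y) dy, so v = sin(3*y)/3.
Apply parts 4 times (tabular method): alternate signs, differentiate u down to 0, integrate dv up.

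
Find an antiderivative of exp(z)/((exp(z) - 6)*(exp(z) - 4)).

log(exp(z) - 6)/2 - log(exp(z) - 4)/2 + C

Let u = e^z, du = e^z dz.
The integral becomes ∫ du/((u-4)(u-6)); decompose into partial fractions.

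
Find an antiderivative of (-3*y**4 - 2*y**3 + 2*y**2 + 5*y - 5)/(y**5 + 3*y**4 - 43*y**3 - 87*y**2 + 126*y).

-5*log(y)/126 - 4223*log(y - 6)/3510 + 3*log(y - 1)/160 + 191*log(y + 3)/432 - 6459*log(y + 7)/2912 + C

Factor the denominator: y*(y - 6)*(y - 1)*(y + 3)*(y + 7).
Partial-fraction decomposition: -6459/(2912*(y + 7)) + 191/(432*(y + 3)) + 3/(160*(y - 1)) - 4223/(3510*(y - 6)) - 5/(126*y).
Integrate each term: A/(y−a) contributes A·log|y−a|.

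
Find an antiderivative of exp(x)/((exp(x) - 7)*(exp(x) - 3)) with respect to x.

Let u = e^x, du = e^x dx.
The integral becomes ∫ du/((u-3)(u-7)); decompose into partial fractions.

log(exp(x) - 7)/4 - log(exp(x) - 3)/4 + C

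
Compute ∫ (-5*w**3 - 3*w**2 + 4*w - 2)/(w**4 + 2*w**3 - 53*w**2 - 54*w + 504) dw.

Factor the denominator: (w - 6)*(w - 3)*(w + 4)*(w + 7).
Partial-fraction decomposition: -769/(195*(w + 7)) + 127/(105*(w + 4)) + 76/(105*(w - 3)) - 583/(195*(w - 6)).
Integrate each term: A/(w−a) contributes A·log|w−a|.

-583*log(w - 6)/195 + 76*log(w - 3)/105 + 127*log(w + 4)/105 - 769*log(w + 7)/195 + C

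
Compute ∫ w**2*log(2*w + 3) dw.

w**3*log(2*w + 3)/3 - w**3/9 + w**2/4 - 3*w/4 + 9*log(2*w + 3)/8 + C

Use integration by parts with u = log(2*w + 3), dv = w**2 dw.
Then du = 2/(2*w + 3) dw and v = w**3/3.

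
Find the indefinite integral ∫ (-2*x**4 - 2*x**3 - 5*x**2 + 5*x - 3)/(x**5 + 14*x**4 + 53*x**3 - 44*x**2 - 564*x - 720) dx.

Factor the denominator: (x - 3)*(x + 2)*(x + 4)*(x + 5)*(x + 6).
Partial-fraction decomposition: -791/(24*(x + 6)) + 1153/(24*(x + 5)) - 487/(28*(x + 4)) + 49/(120*(x + 2)) - 83/(840*(x - 3)).
Integrate each term: A/(x−a) contributes A·log|x−a|.

-83*log(x - 3)/840 + 49*log(x + 2)/120 - 487*log(x + 4)/28 + 1153*log(x + 5)/24 - 791*log(x + 6)/24 + C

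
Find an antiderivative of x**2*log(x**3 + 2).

Let u = x**3 + 2, so du = (3*x**2) dx.
The integral becomes (1/3)·∫ log(u) du; integrate by parts with u′=log(u), dv′=du.

x**3*log(x**3 + 2)/3 - x**3/3 + 2*log(x**3 + 2)/3 + C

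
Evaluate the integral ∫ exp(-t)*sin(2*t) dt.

Let I denote the integral. Integrate by parts with u = sin(2*t), dv = exp(-t) dt, so v = -exp(-t): I = -exp(-t)*sin(2*t) + 2·∫ exp(-t)*cos(2*t) dt.
Apply parts again with u = cos(2*t), dv = exp(-t) dt: ∫ exp(-t)*cos(2*t) dt = -exp(-t)*cos(2*t) − 2·I. Substituting back brings back I: I = -exp(-t)*sin(2*t) - 2*exp(-t)*cos(2*t) − 4·I.
Solving for I: (1 + 4)·I equals the remaining terms, so I = (1/5)·(-exp(-t)*sin(2*t) - 2*exp(-t)*cos(2*t)).

-exp(-t)*sin(2*t)/5 - 2*exp(-t)*cos(2*t)/5 + C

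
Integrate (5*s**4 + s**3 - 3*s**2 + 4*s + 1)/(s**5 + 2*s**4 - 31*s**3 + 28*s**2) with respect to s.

Factor the denominator: s**2*(s - 4)*(s - 1)*(s + 7).
Partial-fraction decomposition: 1436/(539*(s + 7)) - 1/(3*(s - 1)) + 1313/(528*(s - 4)) + 143/(784*s) + 1/(28*s**2).
Integrate each term; A/(s−a) gives A·log|s−a|; A/(s−a)² gives −A/(s−a).

143*log(s)/784 + 1313*log(s - 4)/528 - log(s - 1)/3 + 1436*log(s + 7)/539 - 1/(28*s) + C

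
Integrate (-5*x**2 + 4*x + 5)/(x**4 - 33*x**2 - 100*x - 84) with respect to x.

-106*log(x - 7)/405 - 400*log(x + 2)/81 + 26*log(x + 3)/5 - 23/(9*x + 18) + C

Factor the denominator: (x - 7)*(x + 2)**2*(x + 3).
Partial-fraction decomposition: 26/(5*(x + 3)) - 400/(81*(x + 2)) + 23/(9*(x + 2)**2) - 106/(405*(x - 7)).
Integrate each term; A/(x−a) gives A·log|x−a|; A/(x−a)² gives −A/(x−a).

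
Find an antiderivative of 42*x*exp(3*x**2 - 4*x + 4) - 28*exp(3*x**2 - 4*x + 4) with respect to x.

Let u = 3*x**2 - 4*x + 4, so du = (6*x - 4) dx.
Rewriting, the integral becomes 7·∫ e^u du = 7·e^u.
Substituting back, u = 3*x**2 - 4*x + 4.

7*exp(3*x**2 - 4*x + 4) + C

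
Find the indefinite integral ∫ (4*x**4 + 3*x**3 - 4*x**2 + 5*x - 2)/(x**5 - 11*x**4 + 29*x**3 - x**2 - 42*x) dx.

log(x)/21 + 1047*log(x - 7)/112 - 191*log(x - 3)/24 + 8*log(x - 2)/3 - 5*log(x + 1)/48 + C

Factor the denominator: x*(x - 7)*(x - 3)*(x - 2)*(x + 1).
Partial-fraction decomposition: -5/(48*(x + 1)) + 8/(3*(x - 2)) - 191/(24*(x - 3)) + 1047/(112*(x - 7)) + 1/(21*x).
Integrate each term: A/(x−a) contributes A·log|x−a|.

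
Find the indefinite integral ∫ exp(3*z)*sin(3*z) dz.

exp(3*z)*sin(3*z)/6 - exp(3*z)*cos(3*z)/6 + C

Let I denote the integral. Integrate by parts with u = sin(3*z), dv = exp(3*z) dz, so v = exp(3*z)/3: I = exp(3*z)*sin(3*z)/3 − ∫ exp(3*z)*cos(3*z) dz.
Apply parts again with u = cos(3*z), dv = exp(3*z) dz: ∫ exp(3*z)*cos(3*z) dz = exp(3*z)*cos(3*z)/3 + I. Substituting back brings back I: I = exp(3*z)*sin(3*z)/3 - exp(3*z)*cos(3*z)/3 − I.
Solving for I: (1 + 1)·I equals the remaining terms, so I = (1/2)·(exp(3*z)*sin(3*z)/3 - exp(3*z)*cos(3*z)/3).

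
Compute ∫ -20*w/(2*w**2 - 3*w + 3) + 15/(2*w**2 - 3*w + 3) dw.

Let u = 2*w**2 - 3*w + 3, so du = (4*w - 3) dw.
Rewriting, the integral becomes -5·∫ 1/u du = -5·log(u).
Substituting back, u = 2*w**2 - 3*w + 3.

-5*log(2*w**2 - 3*w + 3) + C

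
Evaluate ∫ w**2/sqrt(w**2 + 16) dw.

Substitute w = 4·tan(θ), so dw = 4·sec(θ)^2 dθ and the radical becomes sqrt(w**2 + 16) = 4·sec(θ) by the Pythagorean identity.
Integrate the resulting trig expression in θ, then back-substitute tan(θ) = w/4, sec(θ) = sqrt(w**2 + 16)/4 (absorbing any constant into C).

w*sqrt(w**2 + 16)/2 - 8*log(w + sqrt(w**2 + 16)) + C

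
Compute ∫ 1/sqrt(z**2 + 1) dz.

log(z + sqrt(z**2 + 1)) + C

Substitute z = tan(θ), so dz = sec(θ)^2 dθ and the radical becomes sqrt(z**2 + 1) = sec(θ) by the Pythagorean identity.
Integrate the resulting trig expression in θ, then back-substitute tan(θ) = z, sec(θ) = sqrt(z**2 + 1) (absorbing any constant into C).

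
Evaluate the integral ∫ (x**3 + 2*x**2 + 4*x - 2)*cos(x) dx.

x**3*sin(x) + 2*x**2*sin(x) + 3*x**2*cos(x) - 2*x*sin(x) + 4*x*cos(x) - 6*sin(x) - 2*cos(x) + C

Use integration by parts with u = x**3 + 2*x**2 + 4*x - 2, dv = cos(x) dx, so v = sin(x).
Apply parts 3 times (tabular method): alternate signs, differentiate u down to 0, integrate dv up.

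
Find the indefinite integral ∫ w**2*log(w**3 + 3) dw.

Let u = w**3 + 3, so du = (3*w**2) dw.
The integral becomes (1/3)·∫ log(u) du; integrate by parts with u′=log(u), dv′=du.

w**3*log(w**3 + 3)/3 - w**3/3 + log(w**3 + 3) + C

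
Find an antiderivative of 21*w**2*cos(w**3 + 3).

Let u = w**3 + 3, so du = (3*w**2) dw.
Rewriting, the integral becomes 7·∫ cos(u) du = 7·sin(u).
Substituting back, u = w**3 + 3.

7*sin(w**3 + 3) + C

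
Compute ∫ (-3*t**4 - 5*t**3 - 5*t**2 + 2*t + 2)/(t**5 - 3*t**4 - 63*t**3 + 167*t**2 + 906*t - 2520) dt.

Factor the denominator: (t - 7)*(t - 4)*(t - 3)*(t + 5)*(t + 6).
Partial-fraction decomposition: -1499/(585*(t + 6)) + 461/(288*(t + 5)) - 415/(288*(t - 3)) + 193/(45*(t - 4)) - 3049/(624*(t - 7)).
Integrate each term: A/(t−a) contributes A·log|t−a|.

-3049*log(t - 7)/624 + 193*log(t - 4)/45 - 415*log(t - 3)/288 + 461*log(t + 5)/288 - 1499*log(t + 6)/585 + C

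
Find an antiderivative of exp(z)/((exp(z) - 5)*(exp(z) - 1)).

Let u = e^z, du = e^z dz.
The integral becomes ∫ du/((u-1)(u-5)); decompose into partial fractions.

log(exp(z) - 5)/4 - log(exp(z) - 1)/4 + C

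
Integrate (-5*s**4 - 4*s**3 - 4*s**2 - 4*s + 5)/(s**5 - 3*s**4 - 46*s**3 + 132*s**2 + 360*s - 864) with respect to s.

-7507*log(s - 6)/864 + 1611*log(s - 4)/280 - 131*log(s - 2)/320 + 316*log(s + 3)/945 - 5731*log(s + 6)/2880 + C

Factor the denominator: (s - 6)*(s - 4)*(s - 2)*(s + 3)*(s + 6).
Partial-fraction decomposition: -5731/(2880*(s + 6)) + 316/(945*(s + 3)) - 131/(320*(s - 2)) + 1611/(280*(s - 4)) - 7507/(864*(s - 6)).
Integrate each term: A/(s−a) contributes A·log|s−a|.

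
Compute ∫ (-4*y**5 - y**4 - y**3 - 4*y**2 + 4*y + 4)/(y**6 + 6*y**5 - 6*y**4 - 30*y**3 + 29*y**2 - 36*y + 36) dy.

-39*log(y - 2)/50 + log(y - 1)/28 + 437*log(y + 3)/300 - 7465*log(y + 6)/1554 + 169*log(y**2 + 1)/3700 + 133*atan(y)/1850 + C

Factor the denominator: (y - 2)*(y - 1)*(y + 3)*(y + 6)*(y**2 + 1).
Partial-fraction decomposition: (169*y + 133)/(1850*(y**2 + 1)) - 7465/(1554*(y + 6)) + 437/(300*(y + 3)) + 1/(28*(y - 1)) - 39/(50*(y - 2)).
Integrate each term; A/(y−a) gives A·log|y−a|; the (By+D)/(y²+p²) term gives a log and an atan.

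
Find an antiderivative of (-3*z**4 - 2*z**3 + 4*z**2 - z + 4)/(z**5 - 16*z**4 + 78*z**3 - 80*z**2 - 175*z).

-4*log(z)/175 - 481*log(z - 7)/14 + 28217*log(z - 5)/900 + log(z + 1)/36 - 1013/(30*z - 150) + C

Factor the denominator: z*(z - 7)*(z - 5)**2*(z + 1).
Partial-fraction decomposition: 1/(36*(z + 1)) + 28217/(900*(z - 5)) + 1013/(30*(z - 5)**2) - 481/(14*(z - 7)) - 4/(175*z).
Integrate each term; A/(z−a) gives A·log|z−a|; A/(z−a)² gives −A/(z−a).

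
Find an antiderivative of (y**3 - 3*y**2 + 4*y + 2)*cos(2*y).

y**3*sin(2*y)/2 - 3*y**2*sin(2*y)/2 + 3*y**2*cos(2*y)/4 + 5*y*sin(2*y)/4 - 3*y*cos(2*y)/2 + 7*sin(2*y)/4 + 5*cos(2*y)/8 + C

Use integration by parts with u = y**3 - 3*y**2 + 4*y + 2, dv = cos(2*y) dy, so v = sin(2*y)/2.
Apply parts 3 times (tabular method): alternate signs, differentiate u down to 0, integrate dv up.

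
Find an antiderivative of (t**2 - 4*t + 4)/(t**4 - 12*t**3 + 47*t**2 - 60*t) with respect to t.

Factor the denominator: t*(t - 5)*(t - 4)*(t - 3).
Partial-fraction decomposition: 1/(6*(t - 3)) - 1/(t - 4) + 9/(10*(t - 5)) - 1/(15*t).
Integrate each term: A/(t−a) contributes A·log|t−a|.

-log(t)/15 + 9*log(t - 5)/10 - log(t - 4) + log(t - 3)/6 + C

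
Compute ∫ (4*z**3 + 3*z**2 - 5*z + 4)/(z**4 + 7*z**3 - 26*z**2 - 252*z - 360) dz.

43*log(z - 6)/48 + log(z + 2)/16 - 12*log(z + 5) + 361*log(z + 6)/24 + C

Factor the denominator: (z - 6)*(z + 2)*(z + 5)*(z + 6).
Partial-fraction decomposition: 361/(24*(z + 6)) - 12/(z + 5) + 1/(16*(z + 2)) + 43/(48*(z - 6)).
Integrate each term: A/(z−a) contributes A·log|z−a|.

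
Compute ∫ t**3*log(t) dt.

Use integration by parts with u = log(t), dv = t**3 dt.
Then du = 1/t dt and v = t**4/4.

t**4*log(t)/4 - t**4/16 + C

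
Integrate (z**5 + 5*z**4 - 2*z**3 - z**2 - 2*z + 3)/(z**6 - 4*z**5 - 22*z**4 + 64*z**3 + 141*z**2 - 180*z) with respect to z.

-log(z)/60 + 373*log(z - 5)/80 - 2155*log(z - 4)/588 + log(z - 1)/48 - log(z + 3)/588 - 9/(28*z + 84) + C

Factor the denominator: z*(z - 5)*(z - 4)*(z - 1)*(z + 3)**2.
Partial-fraction decomposition: -1/(588*(z + 3)) + 9/(28*(z + 3)**2) + 1/(48*(z - 1)) - 2155/(588*(z - 4)) + 373/(80*(z - 5)) - 1/(60*z).
Integrate each term; A/(z−a) gives A·log|z−a|; A/(z−a)² gives −A/(z−a).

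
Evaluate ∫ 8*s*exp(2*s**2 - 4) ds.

2*exp(2*s**2 - 4) + C

Let u = 2*s**2 - 4, so du = (4*s) ds.
Rewriting, the integral becomes 2·∫ e^u du = 2·e^u.
Substituting back, u = 2*s**2 - 4.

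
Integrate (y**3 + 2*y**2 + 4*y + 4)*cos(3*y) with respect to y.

Use integration by parts with u = y**3 + 2*y**2 + 4*y + 4, dv = cos(3*y) dy, so v = sin(3*y)/3.
Apply parts 3 times (tabular method): alternate signs, differentiate u down to 0, integrate dv up.

y**3*sin(3*y)/3 + 2*y**2*sin(3*y)/3 + y**2*cos(3*y)/3 + 10*y*sin(3*y)/9 + 4*y*cos(3*y)/9 + 32*sin(3*y)/27 + 10*cos(3*y)/27 + C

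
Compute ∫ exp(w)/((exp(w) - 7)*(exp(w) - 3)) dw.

log(exp(w) - 7)/4 - log(exp(w) - 3)/4 + C

Let u = e^w, du = e^w dw.
The integral becomes ∫ du/((u-7)(u-3)); decompose into partial fractions.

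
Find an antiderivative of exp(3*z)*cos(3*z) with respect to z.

exp(3*z)*sin(3*z)/6 + exp(3*z)*cos(3*z)/6 + C

Let I denote the integral. Integrate by parts with u = cos(3*z), dv = exp(3*z) dz, so v = exp(3*z)/3: I = exp(3*z)*cos(3*z)/3 + ∫ exp(3*z)*sin(3*z) dz.
Apply parts again with u = sin(3*z), dv = exp(3*z) dz: ∫ exp(3*z)*sin(3*z) dz = exp(3*z)*sin(3*z)/3 − I. Substituting back brings back I: I = exp(3*z)*sin(3*z)/3 + exp(3*z)*cos(3*z)/3 − I.
Solving for I: (1 + 1)·I equals the remaining terms, so I = (1/2)·(exp(3*z)*sin(3*z)/3 + exp(3*z)*cos(3*z)/3).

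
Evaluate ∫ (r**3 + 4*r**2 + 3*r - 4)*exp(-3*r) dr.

(-9*r**3 - 45*r**2 - 57*r + 17)*exp(-3*r)/27 + C

Use integration by parts with u = r**3 + 4*r**2 + 3*r - 4, dv = exp(-3*r) dr, so v = -exp(-3*r)/3.
Apply parts 3 times (tabular method): alternate signs, differentiate u down to 0, integrate dv up.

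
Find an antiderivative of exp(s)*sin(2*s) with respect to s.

exp(s)*sin(2*s)/5 - 2*exp(s)*cos(2*s)/5 + C

Let I denote the integral. Integrate by parts with u = sin(2*s), dv = exp(s) ds, so v = exp(s): I = exp(s)*sin(2*s) − 2·∫ exp(s)*cos(2*s) ds.
Apply parts again with u = cos(2*s), dv = exp(s) ds: ∫ exp(s)*cos(2*s) ds = exp(s)*cos(2*s) + 2·I. Substituting back brings back I: I = exp(s)*sin(2*s) - 2*exp(s)*cos(2*s) − 4·I.
Solving for I: (1 + 4)·I equals the remaining terms, so I = (1/5)·(exp(s)*sin(2*s) - 2*exp(s)*cos(2*s)).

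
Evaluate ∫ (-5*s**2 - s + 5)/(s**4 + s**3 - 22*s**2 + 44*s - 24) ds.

Factor the denominator: (s - 2)**2*(s - 1)*(s + 6).
Partial-fraction decomposition: 169/(448*(s + 6)) - 1/(7*(s - 1)) - 15/(64*(s - 2)) - 17/(8*(s - 2)**2).
Integrate each term; A/(s−a) gives A·log|s−a|; A/(s−a)² gives −A/(s−a).

-15*log(s - 2)/64 - log(s - 1)/7 + 169*log(s + 6)/448 + 17/(8*s - 16) + C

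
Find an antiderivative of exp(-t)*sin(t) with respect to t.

Let I denote the integral. Integrate by parts with u = sin(t), dv = exp(-t) dt, so v = -exp(-t): I = -exp(-t)*sin(t) + ∫ exp(-t)*cos(t) dt.
Apply parts again with u = cos(t), dv = exp(-t) dt: ∫ exp(-t)*cos(t) dt = -exp(-t)*cos(t) − I. Substituting back brings back I: I = -exp(-t)*sin(t) - exp(-t)*cos(t) − I.
Solving for I: (1 + 1)·I equals the remaining terms, so I = (1/2)·(-exp(-t)*sin(t) - exp(-t)*cos(t)).

-exp(-t)*sin(t)/2 - exp(-t)*cos(t)/2 + C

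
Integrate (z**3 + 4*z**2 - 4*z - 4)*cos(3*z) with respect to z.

Use integration by parts with u = z**3 + 4*z**2 - 4*z - 4, dv = cos(3*z) dz, so v = sin(3*z)/3.
Apply parts 3 times (tabular method): alternate signs, differentiate u down to 0, integrate dv up.

z**3*sin(3*z)/3 + 4*z**2*sin(3*z)/3 + z**2*cos(3*z)/3 - 14*z*sin(3*z)/9 + 8*z*cos(3*z)/9 - 44*sin(3*z)/27 - 14*cos(3*z)/27 + C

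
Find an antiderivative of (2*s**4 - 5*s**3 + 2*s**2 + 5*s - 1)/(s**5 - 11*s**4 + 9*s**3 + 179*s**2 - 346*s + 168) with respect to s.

1073*log(s - 7)/132 - 1613*log(s - 6)/250 + log(s - 1)/60 + 843*log(s + 4)/2750 - 1/(50*s - 50) + C

Factor the denominator: (s - 7)*(s - 6)*(s - 1)**2*(s + 4).
Partial-fraction decomposition: 843/(2750*(s + 4)) + 1/(60*(s - 1)) + 1/(50*(s - 1)**2) - 1613/(250*(s - 6)) + 1073/(132*(s - 7)).
Integrate each term; A/(s−a) gives A·log|s−a|; A/(s−a)² gives −A/(s−a).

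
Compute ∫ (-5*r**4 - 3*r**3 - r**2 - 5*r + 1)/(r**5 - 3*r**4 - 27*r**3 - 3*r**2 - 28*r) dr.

-log(r)/28 - 13117*log(r - 7)/3850 - 1083*log(r + 4)/748 - 93*log(r**2 + 1)/1700 + 49*atan(r)/850 + C

Factor the denominator: r*(r - 7)*(r + 4)*(r**2 + 1).
Partial-fraction decomposition: -(93*r - 49)/(850*(r**2 + 1)) - 1083/(748*(r + 4)) - 13117/(3850*(r - 7)) - 1/(28*r).
Integrate each term; A/(r−a) gives A·log|r−a|; the (Br+D)/(r²+p²) term gives a log and an atan.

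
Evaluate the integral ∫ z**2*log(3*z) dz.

Use integration by parts with u = log(3*z), dv = z**2 dz.
Then du = 1/z dz and v = z**3/3.

z**3*(log(z) + log(3))/3 - z**3/9 + C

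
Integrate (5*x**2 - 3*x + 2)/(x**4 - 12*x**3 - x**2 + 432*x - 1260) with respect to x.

Factor the denominator: (x - 7)*(x - 6)*(x - 5)*(x + 6).
Partial-fraction decomposition: -50/(429*(x + 6)) + 56/(11*(x - 5)) - 41/(3*(x - 6)) + 113/(13*(x - 7)).
Integrate each term: A/(x−a) contributes A·log|x−a|.

113*log(x - 7)/13 - 41*log(x - 6)/3 + 56*log(x - 5)/11 - 50*log(x + 6)/429 + C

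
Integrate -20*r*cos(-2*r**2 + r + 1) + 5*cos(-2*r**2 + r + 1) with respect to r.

Let u = 2*r**2 - r - 1, so du = (4*r - 1) dr.
Rewriting, the integral becomes -5·∫ cos(u) du = -5·sin(u).
Substituting back, u = 2*r**2 - r - 1.

5*sin(-2*r**2 + r + 1) + C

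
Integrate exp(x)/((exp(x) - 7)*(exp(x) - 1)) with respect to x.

Let u = e^x, du = e^x dx.
The integral becomes ∫ du/((u-7)(u-1)); decompose into partial fractions.

log(exp(x) - 7)/6 - log(exp(x) - 1)/6 + C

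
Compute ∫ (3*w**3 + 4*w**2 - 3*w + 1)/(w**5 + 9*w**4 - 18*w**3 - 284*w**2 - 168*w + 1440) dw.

461*log(w - 5)/3267 - 35*log(w - 2)/1152 - 115*log(w + 4)/216 + 6531*log(w + 6)/15488 - 485/(176*w + 1056) + C

Factor the denominator: (w - 5)*(w - 2)*(w + 4)*(w + 6)**2.
Partial-fraction decomposition: 6531/(15488*(w + 6)) + 485/(176*(w + 6)**2) - 115/(216*(w + 4)) - 35/(1152*(w - 2)) + 461/(3267*(w - 5)).
Integrate each term; A/(w−a) gives A·log|w−a|; A/(w−a)² gives −A/(w−a).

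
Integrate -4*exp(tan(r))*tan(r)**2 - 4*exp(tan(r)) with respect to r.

-4*exp(tan(r)) + C

Let u = tan(r), so du = (tan(r)**2 + 1) dr.
Rewriting, the integral becomes -4·∫ e^u du = -4·e^u.
Substituting back, u = tan(r).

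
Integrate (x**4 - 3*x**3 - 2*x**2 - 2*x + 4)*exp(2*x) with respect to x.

(4*x**4 - 20*x**3 + 22*x**2 - 30*x + 31)*exp(2*x)/8 + C

Use integration by parts with u = x**4 - 3*x**3 - 2*x**2 - 2*x + 4, dv = exp(2*x) dx, so v = exp(2*x)/2.
Apply parts 4 times (tabular method): alternate signs, differentiate u down to 0, integrate dv up.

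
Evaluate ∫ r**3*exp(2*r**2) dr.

(2*r**2 - 1)*exp(2*r**2)/8 + C

Let u = r², du = 2r dr; rewrite as (1/2)∫ u^1·exp(2u) du.
Now integrate by parts 1 time.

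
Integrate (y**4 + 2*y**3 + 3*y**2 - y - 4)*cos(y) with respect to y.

Use integration by parts with u = y**4 + 2*y**3 + 3*y**2 - y - 4, dv = cos(y) dy, so v = sin(y).
Apply parts 4 times (tabular method): alternate signs, differentiate u down to 0, integrate dv up.

y**4*sin(y) + 2*y**3*sin(y) + 4*y**3*cos(y) - 9*y**2*sin(y) + 6*y**2*cos(y) - 13*y*sin(y) - 18*y*cos(y) + 14*sin(y) - 13*cos(y) + C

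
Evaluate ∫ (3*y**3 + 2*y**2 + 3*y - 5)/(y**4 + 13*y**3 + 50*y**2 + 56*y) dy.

Factor the denominator: y*(y + 2)*(y + 4)*(y + 7).
Partial-fraction decomposition: 319/(35*(y + 7)) - 59/(8*(y + 4)) + 27/(20*(y + 2)) - 5/(56*y).
Integrate each term: A/(y−a) contributes A·log|y−a|.

-5*log(y)/56 + 27*log(y + 2)/20 - 59*log(y + 4)/8 + 319*log(y + 7)/35 + C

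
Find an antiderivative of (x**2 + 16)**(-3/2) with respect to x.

Substitute x = 4·tan(θ), so dx = 4·sec(θ)^2 dθ and the radical becomes sqrt(x**2 + 16) = 4·sec(θ) by the Pythagorean identity.
Integrate the resulting trig expression in θ, then back-substitute tan(θ) = x/4, sec(θ) = sqrt(x**2 + 16)/4 (absorbing any constant into C).

x/(16*sqrt(x**2 + 16)) + C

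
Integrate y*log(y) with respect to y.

Use integration by parts with u = log(y), dv = y dy.
Then du = 1/y dy and v = y**2/2.

y**2*log(y)/2 - y**2/4 + C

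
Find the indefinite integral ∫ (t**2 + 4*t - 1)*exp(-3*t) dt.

Use integration by parts with u = t**2 + 4*t - 1, dv = exp(-3*t) dt, so v = -exp(-3*t)/3.
Apply parts 2 times (tabular method): alternate signs, differentiate u down to 0, integrate dv up.

(-9*t**2 - 42*t - 5)*exp(-3*t)/27 + C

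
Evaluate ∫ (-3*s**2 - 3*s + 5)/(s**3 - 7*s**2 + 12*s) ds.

5*log(s)/12 - 55*log(s - 4)/4 + 31*log(s - 3)/3 + C

Factor the denominator: s*(s - 4)*(s - 3).
Partial-fraction decomposition: 31/(3*(s - 3)) - 55/(4*(s - 4)) + 5/(12*s).
Integrate each term: A/(s−a) contributes A·log|s−a|.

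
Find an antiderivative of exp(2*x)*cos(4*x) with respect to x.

exp(2*x)*sin(4*x)/5 + exp(2*x)*cos(4*x)/10 + C

Let I denote the integral. Integrate by parts with u = cos(4*x), dv = exp(2*x) dx, so v = exp(2*x)/2: I = exp(2*x)*cos(4*x)/2 + 2·∫ exp(2*x)*sin(4*x) dx.
Apply parts again with u = sin(4*x), dv = exp(2*x) dx: ∫ exp(2*x)*sin(4*x) dx = exp(2*x)*sin(4*x)/2 − 2·I. Substituting back brings back I: I = exp(2*x)*sin(4*x) + exp(2*x)*cos(4*x)/2 − 4·I.
Solving for I: (1 + 4)·I equals the remaining terms, so I = (1/5)·(exp(2*x)*sin(4*x) + exp(2*x)*cos(4*x)/2).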